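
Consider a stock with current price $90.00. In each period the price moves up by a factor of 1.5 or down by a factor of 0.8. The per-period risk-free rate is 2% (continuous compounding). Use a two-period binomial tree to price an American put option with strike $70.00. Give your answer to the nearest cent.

$5.60

Risk-neutral probability p = (e^0.02 − 0.8)/(1.5 − 0.8) = 0.2202/0.7000 = 0.3146
Terminal stock prices: S_uu = 202.5, S_ud = 108, S_dd = 57.6
Terminal payoffs (K − S): max(-132.5, 0) = 0, max(-38, 0) = 0, max(12.4, 0) = 12.4
Node u (S = 135): continuation = e^(−0.02)·[0.3146·0.0000 + 0.6854·0.0000] = 0.0000; exercise value = 0.0000 ≤ continuation, so V_u = 0.0000
Node d (S = 72): continuation = e^(−0.02)·[0.3146·0.0000 + 0.6854·12.4000] = 8.3310; exercise value = 0.0000 ≤ continuation, so V_d = 8.3310
Node 0 (S = 90): continuation = e^(−0.02)·[0.3146·0.0000 + 0.6854·8.3310] = 5.5972; exercise value = 0.0000 ≤ continuation, so V_0 = 5.5972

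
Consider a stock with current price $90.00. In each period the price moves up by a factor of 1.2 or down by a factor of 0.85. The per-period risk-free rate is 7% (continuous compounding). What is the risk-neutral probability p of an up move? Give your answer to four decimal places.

Risk-neutral probability p = (e^0.07 − 0.85)/(1.2 − 0.85) = 0.2225/0.3500 = 0.6357

p = 0.6357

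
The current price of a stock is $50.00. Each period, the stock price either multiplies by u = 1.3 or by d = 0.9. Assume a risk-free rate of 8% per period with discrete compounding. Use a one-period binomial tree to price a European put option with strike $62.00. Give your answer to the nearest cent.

$8.66

Risk-neutral probability p = (1 + 0.08 − 0.9)/(1.3 − 0.9) = 0.1800/0.4000 = 0.4500
Terminal stock prices: S_u = 65, S_d = 45
Terminal payoffs (K − S): max(-3, 0) = 0, max(17, 0) = 17
Node 0 (S = 50): V_0 = 1/1.08·[0.4500·0.0000 + 0.5500·17.0000] = 8.6574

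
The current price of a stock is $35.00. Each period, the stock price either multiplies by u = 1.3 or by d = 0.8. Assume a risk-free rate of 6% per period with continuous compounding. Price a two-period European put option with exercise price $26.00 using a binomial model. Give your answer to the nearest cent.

$0.72

Risk-neutral probability p = (e^0.06 − 0.8)/(1.3 − 0.8) = 0.2618/0.5000 = 0.5237
Terminal stock prices: S_uu = 59.15, S_ud = 36.4, S_dd = 22.4
Terminal payoffs (K − S): max(-33.15, 0) = 0, max(-10.4, 0) = 0, max(3.6, 0) = 3.6
Node u (S = 45.5): V_u = e^(−0.06)·[0.5237·0.0000 + 0.4763·0.0000] = 0.0000
Node d (S = 28): V_d = e^(−0.06)·[0.5237·0.0000 + 0.4763·3.6000] = 1.6149
Node 0 (S = 35): V_0 = e^(−0.06)·[0.5237·0.0000 + 0.4763·1.6149] = 0.7244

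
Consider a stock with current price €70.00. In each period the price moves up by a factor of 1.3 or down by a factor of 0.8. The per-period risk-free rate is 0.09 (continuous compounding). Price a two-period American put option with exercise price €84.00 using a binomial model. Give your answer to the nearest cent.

€14.00

Risk-neutral probability p = (e^0.09 − 0.8)/(1.3 − 0.8) = 0.2942/0.5000 = 0.5883
Terminal stock prices: S_uu = 118.3, S_ud = 72.8, S_dd = 44.8
Terminal payoffs (K − S): max(-34.3, 0) = 0, max(11.2, 0) = 11.2, max(39.2, 0) = 39.2
Node u (S = 91): continuation = e^(−0.09)·[0.5883·0.0000 + 0.4117·11.2000] = 4.2137; exercise value = 0.0000 ≤ continuation, so V_u = 4.2137
Node d (S = 56): continuation = e^(−0.09)·[0.5883·11.2000 + 0.4117·39.2000] = 20.7702; exercise value = 28.0000 > continuation, so V_d = 28.0000 (exercise)
Node 0 (S = 70): continuation = e^(−0.09)·[0.5883·4.2137 + 0.4117·28.0000] = 12.7999; exercise value = 14.0000 > continuation, so V_0 = 14.0000 (exercise)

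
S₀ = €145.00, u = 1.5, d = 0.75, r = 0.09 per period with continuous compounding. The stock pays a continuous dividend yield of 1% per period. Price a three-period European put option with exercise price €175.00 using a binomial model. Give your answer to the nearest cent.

€31.45

Per-period risk-free factor R = e^0.09 = 1.0942; dividend-adjusted growth = e^(0.09−0.01) = 1.0833.
Risk-neutral probability p = (1.0833 − 0.75)/(1.5 − 0.75) = 0.3333/0.7500 = 0.4444
Terminal stock prices: S_uuu = 489.4, S_uud = 244.7, S_udd = 122.3, S_ddd = 61.17
Terminal payoffs (K − S): max(-314.4, 0) = 0, max(-69.69, 0) = 0, max(52.66, 0) = 52.66, max(113.8, 0) = 113.8
Node uu (S = 326.2): V_uu = e^(−0.09)·[0.4444·0.0000 + 0.5556·0.0000] = 0.0000
Node ud (S = 163.1): V_ud = e^(−0.09)·[0.4444·0.0000 + 0.5556·52.6562] = 26.7386
Node dd (S = 81.56): V_dd = e^(−0.09)·[0.4444·52.6562 + 0.5556·113.8281] = 79.1870
Node u (S = 217.5): V_u = e^(−0.09)·[0.4444·0.0000 + 0.5556·26.7386] = 13.5778
Node d (S = 108.8): V_d = e^(−0.09)·[0.4444·26.7386 + 0.5556·79.1870] = 51.0703
Node 0 (S = 145): V_0 = e^(−0.09)·[0.4444·13.5778 + 0.5556·51.0703] = 31.4477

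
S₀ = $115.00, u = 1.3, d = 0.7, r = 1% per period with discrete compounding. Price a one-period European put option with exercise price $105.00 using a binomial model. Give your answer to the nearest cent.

$11.72

Risk-neutral probability p = (1 + 0.01 − 0.7)/(1.3 − 0.7) = 0.3100/0.6000 = 0.5167
Terminal stock prices: S_u = 149.5, S_d = 80.5
Terminal payoffs (K − S): max(-44.5, 0) = 0, max(24.5, 0) = 24.5
Node 0 (S = 115): V_0 = 1/1.01·[0.5167·0.0000 + 0.4833·24.5000] = 11.7244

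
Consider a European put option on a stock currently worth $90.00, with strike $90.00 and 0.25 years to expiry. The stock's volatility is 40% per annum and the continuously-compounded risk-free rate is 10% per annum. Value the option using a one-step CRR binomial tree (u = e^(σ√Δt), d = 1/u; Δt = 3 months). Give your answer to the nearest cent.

$7.75

CRR parameters: u = e^(σ√Δt) = e^(0.4·√0.25) = 1.2214, d = 1/u = 0.8187
Per-period rate: rΔt = 0.1·0.25 = 0.025, so R = e^0.025 = 1.0253
Risk-neutral probability p = (e^0.025 − 0.8187)/(1.2214 − 0.8187) = 0.2066/0.4027 = 0.5130
Terminal stock prices: S_u = 109.9, S_d = 73.69
Terminal payoffs (K − S): max(-19.93, 0) = 0, max(16.31, 0) = 16.31
Node 0 (S = 90): V_0 = e^(−0.025)·[0.5130·0.0000 + 0.4870·16.3142] = 7.7483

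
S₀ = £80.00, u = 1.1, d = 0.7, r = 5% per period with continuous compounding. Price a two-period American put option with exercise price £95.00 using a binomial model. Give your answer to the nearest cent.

Risk-neutral probability p = (e^0.05 − 0.7)/(1.1 − 0.7) = 0.3513/0.4000 = 0.8782
Terminal stock prices: S_uu = 96.8, S_ud = 61.6, S_dd = 39.2
Terminal payoffs (K − S): max(-1.8, 0) = 0, max(33.4, 0) = 33.4, max(55.8, 0) = 55.8
Node u (S = 88): continuation = e^(−0.05)·[0.8782·0.0000 + 0.1218·33.4000] = 3.8704; exercise value = 7.0000 > continuation, so V_u = 7.0000 (exercise)
Node d (S = 56): continuation = e^(−0.05)·[0.8782·33.4000 + 0.1218·55.8000] = 34.3668; exercise value = 39.0000 > continuation, so V_d = 39.0000 (exercise)
Node 0 (S = 80): continuation = e^(−0.05)·[0.8782·7.0000 + 0.1218·39.0000] = 10.3668; exercise value = 15.0000 > continuation, so V_0 = 15.0000 (exercise)

£15.00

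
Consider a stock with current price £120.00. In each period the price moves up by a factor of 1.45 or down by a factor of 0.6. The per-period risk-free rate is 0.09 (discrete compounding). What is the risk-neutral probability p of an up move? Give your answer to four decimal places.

Risk-neutral probability p = (1 + 0.09 − 0.6)/(1.45 − 0.6) = 0.4900/0.8500 = 0.5765

p = 0.5765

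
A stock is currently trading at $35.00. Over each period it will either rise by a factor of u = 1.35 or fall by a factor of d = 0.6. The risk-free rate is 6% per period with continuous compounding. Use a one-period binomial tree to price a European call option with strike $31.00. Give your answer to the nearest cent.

$9.42

Risk-neutral probability p = (e^0.06 − 0.6)/(1.35 − 0.6) = 0.4618/0.7500 = 0.6158
Terminal stock prices: S_u = 47.25, S_d = 21
Terminal payoffs (S − K): max(16.25, 0) = 16.25, max(-10, 0) = 0
Node 0 (S = 35): V_0 = e^(−0.06)·[0.6158·16.2500 + 0.3842·0.0000] = 9.4237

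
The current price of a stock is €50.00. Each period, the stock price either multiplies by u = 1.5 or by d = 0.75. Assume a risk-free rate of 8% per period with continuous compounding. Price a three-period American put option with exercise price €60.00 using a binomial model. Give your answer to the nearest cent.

Risk-neutral probability p = (e^0.08 − 0.75)/(1.5 − 0.75) = 0.3333/0.7500 = 0.4444
Terminal stock prices: S_uuu = 168.8, S_uud = 84.38, S_udd = 42.19, S_ddd = 21.09
Terminal payoffs (K − S): max(-108.8, 0) = 0, max(-24.38, 0) = 0, max(17.81, 0) = 17.81, max(38.91, 0) = 38.91
Node uu (S = 112.5): continuation = e^(−0.08)·[0.4444·0.0000 + 0.5556·0.0000] = 0.0000; exercise value = 0.0000 ≤ continuation, so V_uu = 0.0000
Node ud (S = 56.25): continuation = e^(−0.08)·[0.4444·0.0000 + 0.5556·17.8125] = 9.1360; exercise value = 3.7500 ≤ continuation, so V_ud = 9.1360
Node dd (S = 28.12): continuation = e^(−0.08)·[0.4444·17.8125 + 0.5556·38.9062] = 27.2620; exercise value = 31.8750 > continuation, so V_dd = 31.8750 (exercise)
Node u (S = 75): continuation = e^(−0.08)·[0.4444·0.0000 + 0.5556·9.1360] = 4.6859; exercise value = 0.0000 ≤ continuation, so V_u = 4.6859
Node d (S = 37.5): continuation = e^(−0.08)·[0.4444·9.1360 + 0.5556·31.8750] = 20.0964; exercise value = 22.5000 > continuation, so V_d = 22.5000 (exercise)
Node 0 (S = 50): continuation = e^(−0.08)·[0.4444·4.6859 + 0.5556·22.5000] = 13.4625; exercise value = 10.0000 ≤ continuation, so V_0 = 13.4625

€13.46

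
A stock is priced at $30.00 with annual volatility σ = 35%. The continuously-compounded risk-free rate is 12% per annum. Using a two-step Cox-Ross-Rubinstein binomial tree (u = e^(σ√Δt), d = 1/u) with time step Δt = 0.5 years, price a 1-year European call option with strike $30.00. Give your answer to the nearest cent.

CRR parameters: u = e^(σ√Δt) = e^(0.35·√0.5) = 1.2808, d = 1/u = 0.7808
Per-period rate: rΔt = 0.12·0.5 = 0.06, so R = e^0.06 = 1.0618
Risk-neutral probability p = (e^0.06 − 0.7808)/(1.2808 − 0.7808) = 0.2811/0.5000 = 0.5621
Terminal stock prices: S_uu = 49.21, S_ud = 30, S_dd = 18.29
Terminal payoffs (S − K): max(19.21, 0) = 19.21, max(0, 0) = 0, max(-11.71, 0) = 0
Node u (S = 38.42): V_u = e^(−0.06)·[0.5621·19.2137 + 0.4379·0.0000] = 10.1712
Node d (S = 23.42): V_d = e^(−0.06)·[0.5621·0.0000 + 0.4379·0.0000] = 0.0000
Node 0 (S = 30): V_0 = e^(−0.06)·[0.5621·10.1712 + 0.4379·0.0000] = 5.3843

$5.38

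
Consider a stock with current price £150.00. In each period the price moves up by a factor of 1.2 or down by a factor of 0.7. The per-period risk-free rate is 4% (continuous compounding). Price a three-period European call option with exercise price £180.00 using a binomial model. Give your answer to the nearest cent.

Risk-neutral probability p = (e^0.04 − 0.7)/(1.2 − 0.7) = 0.3408/0.5000 = 0.6816
Terminal stock prices: S_uuu = 259.2, S_uud = 151.2, S_udd = 88.2, S_ddd = 51.45
Terminal payoffs (S − K): max(79.2, 0) = 79.2, max(-28.8, 0) = 0, max(-91.8, 0) = 0, max(-128.6, 0) = 0
Node uu (S = 216): V_uu = e^(−0.04)·[0.6816·79.2000 + 0.3184·0.0000] = 51.8677
Node ud (S = 126): V_ud = e^(−0.04)·[0.6816·0.0000 + 0.3184·0.0000] = 0.0000
Node dd (S = 73.5): V_dd = e^(−0.04)·[0.6816·0.0000 + 0.3184·0.0000] = 0.0000
Node u (S = 180): V_u = e^(−0.04)·[0.6816·51.8677 + 0.3184·0.0000] = 33.9679
Node d (S = 105): V_d = e^(−0.04)·[0.6816·0.0000 + 0.3184·0.0000] = 0.0000
Node 0 (S = 150): V_0 = e^(−0.04)·[0.6816·33.9679 + 0.3184·0.0000] = 22.2454

£22.25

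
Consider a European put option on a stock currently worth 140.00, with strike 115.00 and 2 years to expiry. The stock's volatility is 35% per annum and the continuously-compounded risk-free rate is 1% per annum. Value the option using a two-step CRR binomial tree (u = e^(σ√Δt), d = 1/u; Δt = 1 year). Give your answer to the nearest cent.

CRR parameters: u = e^(σ√Δt) = e^(0.35·√1) = 1.4191, d = 1/u = 0.7047
Per-period rate: rΔt = 0.01·1 = 0.01, so R = e^0.01 = 1.0101
Risk-neutral probability p = (e^0.01 − 0.7047)/(1.4191 − 0.7047) = 0.3054/0.7144 = 0.4275
Terminal stock prices: S_uu = 281.9, S_ud = 140, S_dd = 69.52
Terminal payoffs (K − S): max(-166.9, 0) = 0, max(-25, 0) = 0, max(45.48, 0) = 45.48
Node u (S = 198.7): V_u = e^(−0.01)·[0.4275·0.0000 + 0.5725·0.0000] = 0.0000
Node d (S = 98.66): V_d = e^(−0.01)·[0.4275·0.0000 + 0.5725·45.4781] = 25.7793
Node 0 (S = 140): V_0 = e^(−0.01)·[0.4275·0.0000 + 0.5725·25.7793] = 14.6131

14.61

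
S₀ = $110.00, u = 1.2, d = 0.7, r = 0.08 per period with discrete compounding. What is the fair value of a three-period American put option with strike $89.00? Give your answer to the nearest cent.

Risk-neutral probability p = (1 + 0.08 − 0.7)/(1.2 − 0.7) = 0.3800/0.5000 = 0.7600
Terminal stock prices: S_uuu = 190.1, S_uud = 110.9, S_udd = 64.68, S_ddd = 37.73
Terminal payoffs (K − S): max(-101.1, 0) = 0, max(-21.88, 0) = 0, max(24.32, 0) = 24.32, max(51.27, 0) = 51.27
Node uu (S = 158.4): continuation = 1/1.08·[0.7600·0.0000 + 0.2400·0.0000] = 0.0000; exercise value = 0.0000 ≤ continuation, so V_uu = 0.0000
Node ud (S = 92.4): continuation = 1/1.08·[0.7600·0.0000 + 0.2400·24.3200] = 5.4044; exercise value = 0.0000 ≤ continuation, so V_ud = 5.4044
Node dd (S = 53.9): continuation = 1/1.08·[0.7600·24.3200 + 0.2400·51.2700] = 28.5074; exercise value = 35.1000 > continuation, so V_dd = 35.1000 (exercise)
Node u (S = 132): continuation = 1/1.08·[0.7600·0.0000 + 0.2400·5.4044] = 1.2010; exercise value = 0.0000 ≤ continuation, so V_u = 1.2010
Node d (S = 77): continuation = 1/1.08·[0.7600·5.4044 + 0.2400·35.1000] = 11.6031; exercise value = 12.0000 > continuation, so V_d = 12.0000 (exercise)
Node 0 (S = 110): continuation = 1/1.08·[0.7600·1.2010 + 0.2400·12.0000] = 3.5118; exercise value = 0.0000 ≤ continuation, so V_0 = 3.5118

$3.51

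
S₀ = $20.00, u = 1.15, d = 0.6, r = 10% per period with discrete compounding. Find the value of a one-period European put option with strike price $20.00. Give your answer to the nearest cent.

Risk-neutral probability p = (1 + 0.1 − 0.6)/(1.15 − 0.6) = 0.5000/0.5500 = 0.9091
Terminal stock prices: S_u = 23, S_d = 12
Terminal payoffs (K − S): max(-3, 0) = 0, max(8, 0) = 8
Node 0 (S = 20): V_0 = 1/1.1·[0.9091·0.0000 + 0.0909·8.0000] = 0.6612

$0.66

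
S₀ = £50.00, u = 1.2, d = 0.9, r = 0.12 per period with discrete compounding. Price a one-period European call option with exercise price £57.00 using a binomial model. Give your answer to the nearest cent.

Risk-neutral probability p = (1 + 0.12 − 0.9)/(1.2 − 0.9) = 0.2200/0.3000 = 0.7333
Terminal stock prices: S_u = 60, S_d = 45
Terminal payoffs (S − K): max(3, 0) = 3, max(-12, 0) = 0
Node 0 (S = 50): V_0 = 1/1.12·[0.7333·3.0000 + 0.2667·0.0000] = 1.9643

£1.96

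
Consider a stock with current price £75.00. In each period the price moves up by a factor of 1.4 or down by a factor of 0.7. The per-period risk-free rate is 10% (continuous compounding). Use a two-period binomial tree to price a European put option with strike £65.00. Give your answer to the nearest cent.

£4.10

Risk-neutral probability p = (e^0.1 − 0.7)/(1.4 − 0.7) = 0.4052/0.7000 = 0.5788
Terminal stock prices: S_uu = 147, S_ud = 73.5, S_dd = 36.75
Terminal payoffs (K − S): max(-82, 0) = 0, max(-8.5, 0) = 0, max(28.25, 0) = 28.25
Node u (S = 105): V_u = e^(−0.1)·[0.5788·0.0000 + 0.4212·0.0000] = 0.0000
Node d (S = 52.5): V_d = e^(−0.1)·[0.5788·0.0000 + 0.4212·28.2500] = 10.7662
Node 0 (S = 75): V_0 = e^(−0.1)·[0.5788·0.0000 + 0.4212·10.7662] = 4.1030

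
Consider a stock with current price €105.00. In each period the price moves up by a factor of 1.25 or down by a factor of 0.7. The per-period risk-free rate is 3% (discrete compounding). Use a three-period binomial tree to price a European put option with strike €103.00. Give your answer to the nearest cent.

Risk-neutral probability p = (1 + 0.03 − 0.7)/(1.25 − 0.7) = 0.3300/0.5500 = 0.6000
Terminal stock prices: S_uuu = 205.1, S_uud = 114.8, S_udd = 64.31, S_ddd = 36.01
Terminal payoffs (K − S): max(-102.1, 0) = 0, max(-11.84, 0) = 0, max(38.69, 0) = 38.69, max(66.99, 0) = 66.99
Node uu (S = 164.1): V_uu = 1/1.03·[0.6000·0.0000 + 0.4000·0.0000] = 0.0000
Node ud (S = 91.88): V_ud = 1/1.03·[0.6000·0.0000 + 0.4000·38.6875] = 15.0243
Node dd (S = 51.45): V_dd = 1/1.03·[0.6000·38.6875 + 0.4000·66.9850] = 48.5500
Node u (S = 131.2): V_u = 1/1.03·[0.6000·0.0000 + 0.4000·15.0243] = 5.8347
Node d (S = 73.5): V_d = 1/1.03·[0.6000·15.0243 + 0.4000·48.5500] = 27.6064
Node 0 (S = 105): V_0 = 1/1.03·[0.6000·5.8347 + 0.4000·27.6064] = 14.1198

€14.12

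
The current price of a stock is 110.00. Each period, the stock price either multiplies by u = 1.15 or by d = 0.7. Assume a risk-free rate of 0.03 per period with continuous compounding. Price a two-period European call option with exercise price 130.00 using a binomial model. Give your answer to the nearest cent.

7.86

Risk-neutral probability p = (e^0.03 − 0.7)/(1.15 − 0.7) = 0.3305/0.4500 = 0.7343
Terminal stock prices: S_uu = 145.5, S_ud = 88.55, S_dd = 53.9
Terminal payoffs (S − K): max(15.47, 0) = 15.47, max(-41.45, 0) = 0, max(-76.1, 0) = 0
Node u (S = 126.5): V_u = e^(−0.03)·[0.7343·15.4750 + 0.2657·0.0000] = 11.0281
Node d (S = 77): V_d = e^(−0.03)·[0.7343·0.0000 + 0.2657·0.0000] = 0.0000
Node 0 (S = 110): V_0 = e^(−0.03)·[0.7343·11.0281 + 0.2657·0.0000] = 7.8591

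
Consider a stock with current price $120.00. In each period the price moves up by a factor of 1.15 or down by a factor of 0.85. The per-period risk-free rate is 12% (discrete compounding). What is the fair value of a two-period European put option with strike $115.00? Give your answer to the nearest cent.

$0.23

Risk-neutral probability p = (1 + 0.12 − 0.85)/(1.15 − 0.85) = 0.2700/0.3000 = 0.9000
Terminal stock prices: S_uu = 158.7, S_ud = 117.3, S_dd = 86.7
Terminal payoffs (K − S): max(-43.7, 0) = 0, max(-2.3, 0) = 0, max(28.3, 0) = 28.3
Node u (S = 138): V_u = 1/1.12·[0.9000·0.0000 + 0.1000·0.0000] = 0.0000
Node d (S = 102): V_d = 1/1.12·[0.9000·0.0000 + 0.1000·28.3000] = 2.5268
Node 0 (S = 120): V_0 = 1/1.12·[0.9000·0.0000 + 0.1000·2.5268] = 0.2256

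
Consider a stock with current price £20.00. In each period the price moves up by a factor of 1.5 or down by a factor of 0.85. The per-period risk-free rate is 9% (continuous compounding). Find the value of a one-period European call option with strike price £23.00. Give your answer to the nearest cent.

£2.40

Risk-neutral probability p = (e^0.09 − 0.85)/(1.5 − 0.85) = 0.2442/0.6500 = 0.3757
Terminal stock prices: S_u = 30, S_d = 17
Terminal payoffs (S − K): max(7, 0) = 7, max(-6, 0) = 0
Node 0 (S = 20): V_0 = e^(−0.09)·[0.3757·7.0000 + 0.6243·0.0000] = 2.4032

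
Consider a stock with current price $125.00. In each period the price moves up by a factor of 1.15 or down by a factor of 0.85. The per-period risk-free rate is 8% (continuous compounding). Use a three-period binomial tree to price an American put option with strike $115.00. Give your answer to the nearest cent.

Risk-neutral probability p = (e^0.08 − 0.85)/(1.15 − 0.85) = 0.2333/0.3000 = 0.7776
Terminal stock prices: S_uuu = 190.1, S_uud = 140.5, S_udd = 103.9, S_ddd = 76.77
Terminal payoffs (K − S): max(-75.11, 0) = 0, max(-25.52, 0) = 0, max(11.14, 0) = 11.14, max(38.23, 0) = 38.23
Node uu (S = 165.3): continuation = e^(−0.08)·[0.7776·0.0000 + 0.2224·0.0000] = 0.0000; exercise value = 0.0000 ≤ continuation, so V_uu = 0.0000
Node ud (S = 122.2): continuation = e^(−0.08)·[0.7776·0.0000 + 0.2224·11.1406] = 2.2869; exercise value = 0.0000 ≤ continuation, so V_ud = 2.2869
Node dd (S = 90.31): continuation = e^(−0.08)·[0.7776·11.1406 + 0.2224·38.2344] = 15.8459; exercise value = 24.6875 > continuation, so V_dd = 24.6875 (exercise)
Node u (S = 143.8): continuation = e^(−0.08)·[0.7776·0.0000 + 0.2224·2.2869] = 0.4695; exercise value = 0.0000 ≤ continuation, so V_u = 0.4695
Node d (S = 106.2): continuation = e^(−0.08)·[0.7776·2.2869 + 0.2224·24.6875] = 6.7095; exercise value = 8.7500 > continuation, so V_d = 8.7500 (exercise)
Node 0 (S = 125): continuation = e^(−0.08)·[0.7776·0.4695 + 0.2224·8.7500] = 2.1332; exercise value = 0.0000 ≤ continuation, so V_0 = 2.1332

$2.13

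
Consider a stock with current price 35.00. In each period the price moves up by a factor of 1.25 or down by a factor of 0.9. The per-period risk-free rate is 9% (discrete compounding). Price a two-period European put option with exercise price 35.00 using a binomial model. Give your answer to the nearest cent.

Risk-neutral probability p = (1 + 0.09 − 0.9)/(1.25 − 0.9) = 0.1900/0.3500 = 0.5429
Terminal stock prices: S_uu = 54.69, S_ud = 39.38, S_dd = 28.35
Terminal payoffs (K − S): max(-19.69, 0) = 0, max(-4.375, 0) = 0, max(6.65, 0) = 6.65
Node u (S = 43.75): V_u = 1/1.09·[0.5429·0.0000 + 0.4571·0.0000] = 0.0000
Node d (S = 31.5): V_d = 1/1.09·[0.5429·0.0000 + 0.4571·6.6500] = 2.7890
Node 0 (S = 35): V_0 = 1/1.09·[0.5429·0.0000 + 0.4571·2.7890] = 1.1697

1.17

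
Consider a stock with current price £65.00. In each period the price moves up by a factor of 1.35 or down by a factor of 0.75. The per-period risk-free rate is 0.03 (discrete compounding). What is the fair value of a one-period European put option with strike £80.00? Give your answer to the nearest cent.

Risk-neutral probability p = (1 + 0.03 − 0.75)/(1.35 − 0.75) = 0.2800/0.6000 = 0.4667
Terminal stock prices: S_u = 87.75, S_d = 48.75
Terminal payoffs (K − S): max(-7.75, 0) = 0, max(31.25, 0) = 31.25
Node 0 (S = 65): V_0 = 1/1.03·[0.4667·0.0000 + 0.5333·31.2500] = 16.1812

£16.18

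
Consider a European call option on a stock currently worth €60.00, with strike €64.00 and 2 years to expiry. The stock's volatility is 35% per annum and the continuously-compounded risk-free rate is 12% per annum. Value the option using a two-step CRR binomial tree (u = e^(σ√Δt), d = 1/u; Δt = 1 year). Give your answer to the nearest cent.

€15.66

CRR parameters: u = e^(σ√Δt) = e^(0.35·√1) = 1.4191, d = 1/u = 0.7047
Per-period rate: rΔt = 0.12·1 = 0.12, so R = e^0.12 = 1.1275
Risk-neutral probability p = (e^0.12 − 0.7047)/(1.4191 − 0.7047) = 0.4228/0.7144 = 0.5919
Terminal stock prices: S_uu = 120.8, S_ud = 60, S_dd = 29.8
Terminal payoffs (S − K): max(56.83, 0) = 56.83, max(-4, 0) = 0, max(-34.2, 0) = 0
Node u (S = 85.14): V_u = e^(−0.12)·[0.5919·56.8252 + 0.4081·0.0000] = 29.8291
Node d (S = 42.28): V_d = e^(−0.12)·[0.5919·0.0000 + 0.4081·0.0000] = 0.0000
Node 0 (S = 60): V_0 = e^(−0.12)·[0.5919·29.8291 + 0.4081·0.0000] = 15.6581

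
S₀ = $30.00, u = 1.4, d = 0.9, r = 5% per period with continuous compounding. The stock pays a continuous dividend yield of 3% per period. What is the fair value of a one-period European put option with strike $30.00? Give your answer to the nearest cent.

$2.17

Per-period risk-free factor R = e^0.05 = 1.0513; dividend-adjusted growth = e^(0.05−0.03) = 1.0202.
Risk-neutral probability p = (1.0202 − 0.9)/(1.4 − 0.9) = 0.1202/0.5000 = 0.2404
Terminal stock prices: S_u = 42, S_d = 27
Terminal payoffs (K − S): max(-12, 0) = 0, max(3, 0) = 3
Node 0 (S = 30): V_0 = e^(−0.05)·[0.2404·0.0000 + 0.7596·3.0000] = 2.1677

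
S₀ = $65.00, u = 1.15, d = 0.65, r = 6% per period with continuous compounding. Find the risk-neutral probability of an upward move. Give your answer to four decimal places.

p = 0.8237

Risk-neutral probability p = (e^0.06 − 0.65)/(1.15 − 0.65) = 0.4118/0.5000 = 0.8237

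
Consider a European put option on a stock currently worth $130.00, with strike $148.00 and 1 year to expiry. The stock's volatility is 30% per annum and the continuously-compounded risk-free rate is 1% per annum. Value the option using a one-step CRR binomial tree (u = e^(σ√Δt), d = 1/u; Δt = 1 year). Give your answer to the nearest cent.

$28.56

CRR parameters: u = e^(σ√Δt) = e^(0.3·√1) = 1.3499, d = 1/u = 0.7408
Per-period rate: rΔt = 0.01·1 = 0.01, so R = e^0.01 = 1.0101
Risk-neutral probability p = (e^0.01 − 0.7408)/(1.3499 − 0.7408) = 0.2692/0.6090 = 0.4421
Terminal stock prices: S_u = 175.5, S_d = 96.31
Terminal payoffs (K − S): max(-27.48, 0) = 0, max(51.69, 0) = 51.69
Node 0 (S = 130): V_0 = e^(−0.01)·[0.4421·0.0000 + 0.5579·51.6936] = 28.5550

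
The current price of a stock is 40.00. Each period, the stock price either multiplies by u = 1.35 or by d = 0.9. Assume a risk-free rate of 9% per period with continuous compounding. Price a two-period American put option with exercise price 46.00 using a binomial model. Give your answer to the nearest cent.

6.00

Risk-neutral probability p = (e^0.09 − 0.9)/(1.35 − 0.9) = 0.1942/0.4500 = 0.4315
Terminal stock prices: S_uu = 72.9, S_ud = 48.6, S_dd = 32.4
Terminal payoffs (K − S): max(-26.9, 0) = 0, max(-2.6, 0) = 0, max(13.6, 0) = 13.6
Node u (S = 54): continuation = e^(−0.09)·[0.4315·0.0000 + 0.5685·0.0000] = 0.0000; exercise value = 0.0000 ≤ continuation, so V_u = 0.0000
Node d (S = 36): continuation = e^(−0.09)·[0.4315·0.0000 + 0.5685·13.6000] = 7.0662; exercise value = 10.0000 > continuation, so V_d = 10.0000 (exercise)
Node 0 (S = 40): continuation = e^(−0.09)·[0.4315·0.0000 + 0.5685·10.0000] = 5.1957; exercise value = 6.0000 > continuation, so V_0 = 6.0000 (exercise)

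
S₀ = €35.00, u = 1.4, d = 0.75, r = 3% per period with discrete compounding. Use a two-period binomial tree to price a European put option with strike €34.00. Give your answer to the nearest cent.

€4.37

Risk-neutral probability p = (1 + 0.03 − 0.75)/(1.4 − 0.75) = 0.2800/0.6500 = 0.4308
Terminal stock prices: S_uu = 68.6, S_ud = 36.75, S_dd = 19.69
Terminal payoffs (K − S): max(-34.6, 0) = 0, max(-2.75, 0) = 0, max(14.31, 0) = 14.31
Node u (S = 49): V_u = 1/1.03·[0.4308·0.0000 + 0.5692·0.0000] = 0.0000
Node d (S = 26.25): V_d = 1/1.03·[0.4308·0.0000 + 0.5692·14.3125] = 7.9098
Node 0 (S = 35): V_0 = 1/1.03·[0.4308·0.0000 + 0.5692·7.9098] = 4.3714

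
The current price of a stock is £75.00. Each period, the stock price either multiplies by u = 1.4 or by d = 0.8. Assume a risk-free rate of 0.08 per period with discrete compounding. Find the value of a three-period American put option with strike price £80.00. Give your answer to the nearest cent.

£11.23

Risk-neutral probability p = (1 + 0.08 − 0.8)/(1.4 − 0.8) = 0.2800/0.6000 = 0.4667
Terminal stock prices: S_uuu = 205.8, S_uud = 117.6, S_udd = 67.2, S_ddd = 38.4
Terminal payoffs (K − S): max(-125.8, 0) = 0, max(-37.6, 0) = 0, max(12.8, 0) = 12.8, max(41.6, 0) = 41.6
Node uu (S = 147): continuation = 1/1.08·[0.4667·0.0000 + 0.5333·0.0000] = 0.0000; exercise value = 0.0000 ≤ continuation, so V_uu = 0.0000
Node ud (S = 84): continuation = 1/1.08·[0.4667·0.0000 + 0.5333·12.8000] = 6.3210; exercise value = 0.0000 ≤ continuation, so V_ud = 6.3210
Node dd (S = 48): continuation = 1/1.08·[0.4667·12.8000 + 0.5333·41.6000] = 26.0741; exercise value = 32.0000 > continuation, so V_dd = 32.0000 (exercise)
Node u (S = 105): continuation = 1/1.08·[0.4667·0.0000 + 0.5333·6.3210] = 3.1215; exercise value = 0.0000 ≤ continuation, so V_u = 3.1215
Node d (S = 60): continuation = 1/1.08·[0.4667·6.3210 + 0.5333·32.0000] = 18.5338; exercise value = 20.0000 > continuation, so V_d = 20.0000 (exercise)
Node 0 (S = 75): continuation = 1/1.08·[0.4667·3.1215 + 0.5333·20.0000] = 11.2253; exercise value = 5.0000 ≤ continuation, so V_0 = 11.2253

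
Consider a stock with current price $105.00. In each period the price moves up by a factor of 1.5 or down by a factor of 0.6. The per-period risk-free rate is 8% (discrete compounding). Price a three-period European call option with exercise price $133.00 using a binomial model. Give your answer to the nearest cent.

$29.43

Risk-neutral probability p = (1 + 0.08 − 0.6)/(1.5 − 0.6) = 0.4800/0.9000 = 0.5333
Terminal stock prices: S_uuu = 354.4, S_uud = 141.8, S_udd = 56.7, S_ddd = 22.68
Terminal payoffs (S − K): max(221.4, 0) = 221.4, max(8.75, 0) = 8.75, max(-76.3, 0) = 0, max(-110.3, 0) = 0
Node uu (S = 236.2): V_uu = 1/1.08·[0.5333·221.3750 + 0.4667·8.7500] = 113.1019
Node ud (S = 94.5): V_ud = 1/1.08·[0.5333·8.7500 + 0.4667·0.0000] = 4.3210
Node dd (S = 37.8): V_dd = 1/1.08·[0.5333·0.0000 + 0.4667·0.0000] = 0.0000
Node u (S = 157.5): V_u = 1/1.08·[0.5333·113.1019 + 0.4667·4.3210] = 57.7199
Node d (S = 63): V_d = 1/1.08·[0.5333·4.3210 + 0.4667·0.0000] = 2.1338
Node 0 (S = 105): V_0 = 1/1.08·[0.5333·57.7199 + 0.4667·2.1338] = 29.4257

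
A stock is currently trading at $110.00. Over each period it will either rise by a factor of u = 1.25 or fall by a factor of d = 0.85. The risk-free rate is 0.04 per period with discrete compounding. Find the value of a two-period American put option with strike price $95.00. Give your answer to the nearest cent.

$3.96

Risk-neutral probability p = (1 + 0.04 − 0.85)/(1.25 − 0.85) = 0.1900/0.4000 = 0.4750
Terminal stock prices: S_uu = 171.9, S_ud = 116.9, S_dd = 79.47
Terminal payoffs (K − S): max(-76.88, 0) = 0, max(-21.88, 0) = 0, max(15.53, 0) = 15.53
Node u (S = 137.5): continuation = 1/1.04·[0.4750·0.0000 + 0.5250·0.0000] = 0.0000; exercise value = 0.0000 ≤ continuation, so V_u = 0.0000
Node d (S = 93.5): continuation = 1/1.04·[0.4750·0.0000 + 0.5250·15.5250] = 7.8371; exercise value = 1.5000 ≤ continuation, so V_d = 7.8371
Node 0 (S = 110): continuation = 1/1.04·[0.4750·0.0000 + 0.5250·7.8371] = 3.9562; exercise value = 0.0000 ≤ continuation, so V_0 = 3.9562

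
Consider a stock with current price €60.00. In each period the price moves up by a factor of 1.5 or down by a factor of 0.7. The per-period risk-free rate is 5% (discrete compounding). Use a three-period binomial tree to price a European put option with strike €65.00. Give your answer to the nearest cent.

Risk-neutral probability p = (1 + 0.05 − 0.7)/(1.5 − 0.7) = 0.3500/0.8000 = 0.4375
Terminal stock prices: S_uuu = 202.5, S_uud = 94.5, S_udd = 44.1, S_ddd = 20.58
Terminal payoffs (K − S): max(-137.5, 0) = 0, max(-29.5, 0) = 0, max(20.9, 0) = 20.9, max(44.42, 0) = 44.42
Node uu (S = 135): V_uu = 1/1.05·[0.4375·0.0000 + 0.5625·0.0000] = 0.0000
Node ud (S = 63): V_ud = 1/1.05·[0.4375·0.0000 + 0.5625·20.9000] = 11.1964
Node dd (S = 29.4): V_dd = 1/1.05·[0.4375·20.9000 + 0.5625·44.4200] = 32.5048
Node u (S = 90): V_u = 1/1.05·[0.4375·0.0000 + 0.5625·11.1964] = 5.9981
Node d (S = 42): V_d = 1/1.05·[0.4375·11.1964 + 0.5625·32.5048] = 22.0784
Node 0 (S = 60): V_0 = 1/1.05·[0.4375·5.9981 + 0.5625·22.0784] = 14.3269

€14.33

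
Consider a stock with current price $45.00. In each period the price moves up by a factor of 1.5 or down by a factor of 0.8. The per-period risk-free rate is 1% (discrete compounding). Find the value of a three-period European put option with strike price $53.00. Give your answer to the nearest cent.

$14.17

Risk-neutral probability p = (1 + 0.01 − 0.8)/(1.5 − 0.8) = 0.2100/0.7000 = 0.3000
Terminal stock prices: S_uuu = 151.9, S_uud = 81, S_udd = 43.2, S_ddd = 23.04
Terminal payoffs (K − S): max(-98.88, 0) = 0, max(-28, 0) = 0, max(9.8, 0) = 9.8, max(29.96, 0) = 29.96
Node uu (S = 101.2): V_uu = 1/1.01·[0.3000·0.0000 + 0.7000·0.0000] = 0.0000
Node ud (S = 54): V_ud = 1/1.01·[0.3000·0.0000 + 0.7000·9.8000] = 6.7921
Node dd (S = 28.8): V_dd = 1/1.01·[0.3000·9.8000 + 0.7000·29.9600] = 23.6752
Node u (S = 67.5): V_u = 1/1.01·[0.3000·0.0000 + 0.7000·6.7921] = 4.7074
Node d (S = 36): V_d = 1/1.01·[0.3000·6.7921 + 0.7000·23.6752] = 18.4260
Node 0 (S = 45): V_0 = 1/1.01·[0.3000·4.7074 + 0.7000·18.4260] = 14.1688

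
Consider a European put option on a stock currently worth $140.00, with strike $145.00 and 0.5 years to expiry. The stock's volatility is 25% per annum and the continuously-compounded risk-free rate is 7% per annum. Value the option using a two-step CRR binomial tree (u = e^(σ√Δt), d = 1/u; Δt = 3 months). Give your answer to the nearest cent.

CRR parameters: u = e^(σ√Δt) = e^(0.25·√0.25) = 1.1331, d = 1/u = 0.8825
Per-period rate: rΔt = 0.07·0.25 = 0.0175, so R = e^0.0175 = 1.0177
Risk-neutral probability p = (e^0.0175 − 0.8825)/(1.1331 − 0.8825) = 0.1352/0.2507 = 0.5392
Terminal stock prices: S_uu = 179.8, S_ud = 140, S_dd = 109
Terminal payoffs (K − S): max(-34.76, 0) = 0, max(5, 0) = 5, max(35.97, 0) = 35.97
Node u (S = 158.6): V_u = e^(−0.0175)·[0.5392·0.0000 + 0.4608·5.0000] = 2.2639
Node d (S = 123.5): V_d = e^(−0.0175)·[0.5392·5.0000 + 0.4608·35.9679] = 18.9350
Node 0 (S = 140): V_0 = e^(−0.0175)·[0.5392·2.2639 + 0.4608·18.9350] = 9.7730

$9.77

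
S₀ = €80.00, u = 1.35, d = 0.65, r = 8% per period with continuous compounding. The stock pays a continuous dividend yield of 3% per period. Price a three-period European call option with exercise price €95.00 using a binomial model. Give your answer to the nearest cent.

€15.09

Per-period risk-free factor R = e^0.08 = 1.0833; dividend-adjusted growth = e^(0.08−0.03) = 1.0513.
Risk-neutral probability p = (1.0513 − 0.65)/(1.35 − 0.65) = 0.4013/0.7000 = 0.5732
Terminal stock prices: S_uuu = 196.8, S_uud = 94.77, S_udd = 45.63, S_ddd = 21.97
Terminal payoffs (S − K): max(101.8, 0) = 101.8, max(-0.23, 0) = 0, max(-49.37, 0) = 0, max(-73.03, 0) = 0
Node uu (S = 145.8): V_uu = e^(−0.08)·[0.5732·101.8300 + 0.4268·0.0000] = 53.8855
Node ud (S = 70.2): V_ud = e^(−0.08)·[0.5732·0.0000 + 0.4268·0.0000] = 0.0000
Node dd (S = 33.8): V_dd = e^(−0.08)·[0.5732·0.0000 + 0.4268·0.0000] = 0.0000
Node u (S = 108): V_u = e^(−0.08)·[0.5732·53.8855 + 0.4268·0.0000] = 28.5147
Node d (S = 52): V_d = e^(−0.08)·[0.5732·0.0000 + 0.4268·0.0000] = 0.0000
Node 0 (S = 80): V_0 = e^(−0.08)·[0.5732·28.5147 + 0.4268·0.0000] = 15.0891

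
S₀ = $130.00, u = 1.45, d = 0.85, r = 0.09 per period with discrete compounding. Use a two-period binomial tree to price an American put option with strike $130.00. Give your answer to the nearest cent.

Risk-neutral probability p = (1 + 0.09 − 0.85)/(1.45 − 0.85) = 0.2400/0.6000 = 0.4000
Terminal stock prices: S_uu = 273.3, S_ud = 160.2, S_dd = 93.92
Terminal payoffs (K − S): max(-143.3, 0) = 0, max(-30.22, 0) = 0, max(36.08, 0) = 36.08
Node u (S = 188.5): continuation = 1/1.09·[0.4000·0.0000 + 0.6000·0.0000] = 0.0000; exercise value = 0.0000 ≤ continuation, so V_u = 0.0000
Node d (S = 110.5): continuation = 1/1.09·[0.4000·0.0000 + 0.6000·36.0750] = 19.8578; exercise value = 19.5000 ≤ continuation, so V_d = 19.8578
Node 0 (S = 130): continuation = 1/1.09·[0.4000·0.0000 + 0.6000·19.8578] = 10.9309; exercise value = 0.0000 ≤ continuation, so V_0 = 10.9309

$10.93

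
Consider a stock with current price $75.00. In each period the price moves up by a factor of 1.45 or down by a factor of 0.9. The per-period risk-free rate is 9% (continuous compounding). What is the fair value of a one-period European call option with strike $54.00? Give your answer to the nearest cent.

Risk-neutral probability p = (e^0.09 − 0.9)/(1.45 − 0.9) = 0.1942/0.5500 = 0.3530
Terminal stock prices: S_u = 108.8, S_d = 67.5
Terminal payoffs (S − K): max(54.75, 0) = 54.75, max(13.5, 0) = 13.5
Node 0 (S = 75): V_0 = e^(−0.09)·[0.3530·54.7500 + 0.6470·13.5000] = 25.6477

$25.65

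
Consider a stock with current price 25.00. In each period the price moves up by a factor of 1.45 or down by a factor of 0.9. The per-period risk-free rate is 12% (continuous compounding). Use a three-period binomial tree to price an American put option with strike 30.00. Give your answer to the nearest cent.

5.00

Risk-neutral probability p = (e^0.12 − 0.9)/(1.45 − 0.9) = 0.2275/0.5500 = 0.4136
Terminal stock prices: S_uuu = 76.22, S_uud = 47.31, S_udd = 29.36, S_ddd = 18.23
Terminal payoffs (K − S): max(-46.22, 0) = 0, max(-17.31, 0) = 0, max(0.6375, 0) = 0.6375, max(11.77, 0) = 11.77
Node uu (S = 52.56): continuation = e^(−0.12)·[0.4136·0.0000 + 0.5864·0.0000] = 0.0000; exercise value = 0.0000 ≤ continuation, so V_uu = 0.0000
Node ud (S = 32.62): continuation = e^(−0.12)·[0.4136·0.0000 + 0.5864·0.6375] = 0.3315; exercise value = 0.0000 ≤ continuation, so V_ud = 0.3315
Node dd (S = 20.25): continuation = e^(−0.12)·[0.4136·0.6375 + 0.5864·11.7750] = 6.3576; exercise value = 9.7500 > continuation, so V_dd = 9.7500 (exercise)
Node u (S = 36.25): continuation = e^(−0.12)·[0.4136·0.0000 + 0.5864·0.3315] = 0.1724; exercise value = 0.0000 ≤ continuation, so V_u = 0.1724
Node d (S = 22.5): continuation = e^(−0.12)·[0.4136·0.3315 + 0.5864·9.7500] = 5.1922; exercise value = 7.5000 > continuation, so V_d = 7.5000 (exercise)
Node 0 (S = 25): continuation = e^(−0.12)·[0.4136·0.1724 + 0.5864·7.5000] = 3.9637; exercise value = 5.0000 > continuation, so V_0 = 5.0000 (exercise)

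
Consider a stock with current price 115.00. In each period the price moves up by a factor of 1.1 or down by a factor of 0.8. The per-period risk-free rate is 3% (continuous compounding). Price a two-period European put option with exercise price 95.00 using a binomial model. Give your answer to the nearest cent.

1.08

Risk-neutral probability p = (e^0.03 − 0.8)/(1.1 − 0.8) = 0.2305/0.3000 = 0.7682
Terminal stock prices: S_uu = 139.2, S_ud = 101.2, S_dd = 73.6
Terminal payoffs (K − S): max(-44.15, 0) = 0, max(-6.2, 0) = 0, max(21.4, 0) = 21.4
Node u (S = 126.5): V_u = e^(−0.03)·[0.7682·0.0000 + 0.2318·0.0000] = 0.0000
Node d (S = 92): V_d = e^(−0.03)·[0.7682·0.0000 + 0.2318·21.4000] = 4.8143
Node 0 (S = 115): V_0 = e^(−0.03)·[0.7682·0.0000 + 0.2318·4.8143] = 1.0831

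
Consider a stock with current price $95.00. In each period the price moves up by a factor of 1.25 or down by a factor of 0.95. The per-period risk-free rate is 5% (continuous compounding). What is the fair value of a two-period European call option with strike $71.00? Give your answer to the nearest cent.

Risk-neutral probability p = (e^0.05 − 0.95)/(1.25 − 0.95) = 0.1013/0.3000 = 0.3376
Terminal stock prices: S_uu = 148.4, S_ud = 112.8, S_dd = 85.74
Terminal payoffs (S − K): max(77.44, 0) = 77.44, max(41.81, 0) = 41.81, max(14.74, 0) = 14.74
Node u (S = 118.8): V_u = e^(−0.05)·[0.3376·77.4375 + 0.6624·41.8125] = 51.2127
Node d (S = 90.25): V_d = e^(−0.05)·[0.3376·41.8125 + 0.6624·14.7375] = 22.7127
Node 0 (S = 95): V_0 = e^(−0.05)·[0.3376·51.2127 + 0.6624·22.7127] = 30.7565

$30.76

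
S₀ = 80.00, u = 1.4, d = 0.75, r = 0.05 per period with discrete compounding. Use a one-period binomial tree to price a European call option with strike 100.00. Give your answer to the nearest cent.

5.27

Risk-neutral probability p = (1 + 0.05 − 0.75)/(1.4 − 0.75) = 0.3000/0.6500 = 0.4615
Terminal stock prices: S_u = 112, S_d = 60
Terminal payoffs (S − K): max(12, 0) = 12, max(-40, 0) = 0
Node 0 (S = 80): V_0 = 1/1.05·[0.4615·12.0000 + 0.5385·0.0000] = 5.2747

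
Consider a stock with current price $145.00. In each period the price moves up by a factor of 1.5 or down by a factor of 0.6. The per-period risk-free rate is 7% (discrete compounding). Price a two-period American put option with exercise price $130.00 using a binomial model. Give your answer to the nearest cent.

Risk-neutral probability p = (1 + 0.07 − 0.6)/(1.5 − 0.6) = 0.4700/0.9000 = 0.5222
Terminal stock prices: S_uu = 326.2, S_ud = 130.5, S_dd = 52.2
Terminal payoffs (K − S): max(-196.2, 0) = 0, max(-0.5, 0) = 0, max(77.8, 0) = 77.8
Node u (S = 217.5): continuation = 1/1.07·[0.5222·0.0000 + 0.4778·0.0000] = 0.0000; exercise value = 0.0000 ≤ continuation, so V_u = 0.0000
Node d (S = 87): continuation = 1/1.07·[0.5222·0.0000 + 0.4778·77.8000] = 34.7394; exercise value = 43.0000 > continuation, so V_d = 43.0000 (exercise)
Node 0 (S = 145): continuation = 1/1.07·[0.5222·0.0000 + 0.4778·43.0000] = 19.2004; exercise value = 0.0000 ≤ continuation, so V_0 = 19.2004

$19.20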